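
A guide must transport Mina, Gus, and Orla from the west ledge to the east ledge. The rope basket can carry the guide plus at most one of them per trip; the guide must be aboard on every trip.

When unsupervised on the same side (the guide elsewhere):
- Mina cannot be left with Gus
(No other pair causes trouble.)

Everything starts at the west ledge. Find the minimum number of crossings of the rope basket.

5

Counting alone: the guide can take at most 1 across per trip to the east ledge, so moving all 3 needs at least 3 loaded trips out, with a return between consecutive ones — at least 5 crossings.
The plan below uses exactly 5 crossings, so it is optimal:
1. Guide goes to the east ledge with Mina.
2. Guide goes back to the west ledge alone.
3. Guide goes to the east ledge with Orla.
4. Guide goes back to the west ledge alone.
5. Guide goes to the east ledge with Gus.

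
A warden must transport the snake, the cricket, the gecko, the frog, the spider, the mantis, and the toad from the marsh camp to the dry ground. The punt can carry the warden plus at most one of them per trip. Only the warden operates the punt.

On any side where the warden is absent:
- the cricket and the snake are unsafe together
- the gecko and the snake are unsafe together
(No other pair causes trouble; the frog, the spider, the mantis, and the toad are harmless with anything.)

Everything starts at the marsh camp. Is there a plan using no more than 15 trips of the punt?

Yes

Yes — this plan uses 15 crossings (≤ 15):
1. Warden goes to the dry ground with the snake.
2. Warden goes back to the marsh camp alone.
3. Warden goes to the dry ground with the cricket.
4. Warden goes back to the marsh camp with the snake.
5. Warden goes to the dry ground with the gecko.
6. Warden goes back to the marsh camp alone.
7. Warden goes to the dry ground with the frog.
8. Warden goes back to the marsh camp alone.
9. Warden goes to the dry ground with the spider.
10. Warden goes back to the marsh camp alone.
11. Warden goes to the dry ground with the mantis.
12. Warden goes back to the marsh camp alone.
13. Warden goes to the dry ground with the toad.
14. Warden goes back to the marsh camp alone.
15. Warden goes to the dry ground with the snake.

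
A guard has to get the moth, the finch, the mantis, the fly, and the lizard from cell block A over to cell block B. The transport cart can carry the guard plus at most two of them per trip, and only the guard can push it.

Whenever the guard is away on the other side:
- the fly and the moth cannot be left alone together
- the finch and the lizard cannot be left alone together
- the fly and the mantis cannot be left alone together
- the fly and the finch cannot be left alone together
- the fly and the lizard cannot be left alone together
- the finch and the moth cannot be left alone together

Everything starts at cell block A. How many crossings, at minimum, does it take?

Counting alone: the guard can take at most 2 across per trip to cell block B, so moving all 5 needs at least 3 loaded trips out, with a return between consecutive ones — at least 5 crossings.
The safety rule pushes this higher. Following every safe sequence of crossings, the most of the 5 that can be at cell block B as the transport cart arrives there on crossing 5 is 4 — never all 5.
So no plan with fewer than 7 crossings exists, and this one achieves 7:
1. Guard goes to cell block B with the finch and the fly.
2. Guard goes back to cell block A with the finch.
3. Guard goes to cell block B with the lizard and the moth.
4. Guard goes back to cell block A with the fly.
5. Guard goes to cell block B with the finch and the mantis.
6. Guard goes back to cell block A with the finch.
7. Guard goes to cell block B with the finch and the fly.

7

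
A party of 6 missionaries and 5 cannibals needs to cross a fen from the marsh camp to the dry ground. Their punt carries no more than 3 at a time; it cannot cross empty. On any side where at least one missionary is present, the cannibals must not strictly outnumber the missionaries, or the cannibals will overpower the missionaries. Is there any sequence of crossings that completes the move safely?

1. 3 cannibals → the dry ground.  (the marsh camp: 6M 2C; the dry ground: 0M 3C)
2. 1 cannibal ← the marsh camp.  (the marsh camp: 6M 3C; the dry ground: 0M 2C)
3. 3 missionaries → the dry ground.  (the marsh camp: 3M 3C; the dry ground: 3M 2C)
4. 1 missionary ← the marsh camp.  (the marsh camp: 4M 3C; the dry ground: 2M 2C)
5. 2 missionaries and 1 cannibal → the dry ground.  (the marsh camp: 2M 2C; the dry ground: 4M 3C)
6. 1 missionary ← the marsh camp.  (the marsh camp: 3M 2C; the dry ground: 3M 3C)
7. 2 missionaries and 1 cannibal → the dry ground.  (the marsh camp: 1M 1C; the dry ground: 5M 4C)
8. 1 missionary ← the marsh camp.  (the marsh camp: 2M 1C; the dry ground: 4M 4C)
9. 2 missionaries and 1 cannibal → the dry ground.  (the marsh camp: 0M 0C; the dry ground: 6M 5C)

Yes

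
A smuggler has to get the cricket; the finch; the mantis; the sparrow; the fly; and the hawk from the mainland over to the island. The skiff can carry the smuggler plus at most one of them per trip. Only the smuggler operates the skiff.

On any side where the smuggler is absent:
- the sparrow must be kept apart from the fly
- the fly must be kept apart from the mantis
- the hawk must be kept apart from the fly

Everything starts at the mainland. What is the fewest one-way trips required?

Following every safe sequence of crossings from the start, the most of the 6 that can be at the island as the skiff arrives there on crossings 1, 3, 5, 7 is 1, 2, 3, 4 respectively; the best ever achieved is 4 of 6.
From crossing 9 on, no configuration arises that was not already reachable earlier: only 36 distinct safe configurations (who is on which side, and where the skiff is) can ever be reached, none of them has everyone across, and every continuation just revisits them. So no valid plan exists.

impossible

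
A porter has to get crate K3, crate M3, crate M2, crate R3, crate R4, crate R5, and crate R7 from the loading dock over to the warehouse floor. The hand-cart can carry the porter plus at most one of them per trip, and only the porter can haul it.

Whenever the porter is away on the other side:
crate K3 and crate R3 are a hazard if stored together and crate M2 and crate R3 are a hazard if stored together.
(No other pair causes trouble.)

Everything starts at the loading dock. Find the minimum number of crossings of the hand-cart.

15

Counting alone: the porter can take at most 1 across per trip to the warehouse floor, so moving all 7 needs at least 7 loaded trips out, with a return between consecutive ones — at least 13 crossings.
The safety rule pushes this higher. Following every safe sequence of crossings, the most of the 7 that can be at the warehouse floor as the hand-cart arrives there on crossing 13 is 6 — never all 7.
So no plan with fewer than 15 crossings exists, and this one achieves 15:
1. Porter goes to the warehouse floor with crate R3.
2. Porter goes back to the loading dock alone.
3. Porter goes to the warehouse floor with crate K3.
4. Porter goes back to the loading dock with crate R3.
5. Porter goes to the warehouse floor with crate M2.
6. Porter goes back to the loading dock alone.
7. Porter goes to the warehouse floor with crate M3.
8. Porter goes back to the loading dock alone.
9. Porter goes to the warehouse floor with crate R4.
10. Porter goes back to the loading dock alone.
11. Porter goes to the warehouse floor with crate R5.
12. Porter goes back to the loading dock alone.
13. Porter goes to the warehouse floor with crate R7.
14. Porter goes back to the loading dock alone.
15. Porter goes to the warehouse floor with crate R3.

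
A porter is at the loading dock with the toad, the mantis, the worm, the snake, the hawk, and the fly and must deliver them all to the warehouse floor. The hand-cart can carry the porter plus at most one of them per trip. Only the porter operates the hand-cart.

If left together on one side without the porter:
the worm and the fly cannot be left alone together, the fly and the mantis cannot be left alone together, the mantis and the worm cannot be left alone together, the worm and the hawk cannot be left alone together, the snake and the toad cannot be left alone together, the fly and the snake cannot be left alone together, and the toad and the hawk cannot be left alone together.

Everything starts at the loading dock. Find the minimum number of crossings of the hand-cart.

impossible

Whatever the first load, the items left behind include a forbidden pair without the porter. No opening move is safe, so no plan exists.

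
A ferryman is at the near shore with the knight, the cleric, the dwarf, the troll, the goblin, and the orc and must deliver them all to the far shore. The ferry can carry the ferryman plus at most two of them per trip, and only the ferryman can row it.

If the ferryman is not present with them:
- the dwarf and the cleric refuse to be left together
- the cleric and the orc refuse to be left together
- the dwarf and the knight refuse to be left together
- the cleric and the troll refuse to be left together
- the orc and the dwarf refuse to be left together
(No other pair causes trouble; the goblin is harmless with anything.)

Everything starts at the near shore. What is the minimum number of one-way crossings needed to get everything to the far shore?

Counting alone: the ferryman can take at most 2 across per trip to the far shore, so moving all 6 needs at least 3 loaded trips out, with a return between consecutive ones — at least 5 crossings.
The safety rule pushes this higher. Following every safe sequence of crossings, the most of the 6 that can be at the far shore as the ferry arrives there on crossings 5, 7 is 4, 5 respectively — never all 6.
So no plan with fewer than 9 crossings exists, and this one achieves 9:
1. Ferryman goes to the far shore with the cleric and the dwarf.  [the near shore: the goblin, the knight, the orc, the troll | the far shore: the cleric, the dwarf]
2. Ferryman goes back to the near shore with the cleric.  [the near shore: the cleric, the goblin, the knight, the orc, the troll | the far shore: the dwarf]
3. Ferryman goes to the far shore with the cleric and the knight.  [the near shore: the goblin, the orc, the troll | the far shore: the cleric, the dwarf, the knight]
4. Ferryman goes back to the near shore with the dwarf.  [the near shore: the dwarf, the goblin, the orc, the troll | the far shore: the cleric, the knight]
5. Ferryman goes to the far shore with the dwarf and the goblin.  [the near shore: the orc, the troll | the far shore: the cleric, the dwarf, the goblin, the knight]
6. Ferryman goes back to the near shore with the dwarf.  [the near shore: the dwarf, the orc, the troll | the far shore: the cleric, the goblin, the knight]
7. Ferryman goes to the far shore with the orc and the troll.  [the near shore: the dwarf | the far shore: the cleric, the goblin, the knight, the orc, the troll]
8. Ferryman goes back to the near shore with the cleric.  [the near shore: the cleric, the dwarf | the far shore: the goblin, the knight, the orc, the troll]
9. Ferryman goes to the far shore with the cleric and the dwarf.  [the near shore: — | the far shore: the cleric, the dwarf, the goblin, the knight, the orc, the troll]

9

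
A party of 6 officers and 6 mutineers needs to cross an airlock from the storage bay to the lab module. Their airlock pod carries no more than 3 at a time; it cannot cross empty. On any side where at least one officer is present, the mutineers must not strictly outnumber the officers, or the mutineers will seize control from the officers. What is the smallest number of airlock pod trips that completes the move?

impossible

Following every safe sequence of crossings from the start, the most of the 12 that can be at the lab module as the airlock pod arrives there on crossings 1, 3, 5 is 3, 5, 6 respectively; the best ever achieved is 6 of 12.
From crossing 7 on, no configuration arises that was not already reachable earlier: only 17 distinct safe configurations (who is on which side, and where the airlock pod is) can ever be reached, none of them has everyone across, and every continuation just revisits them. They are: 0 officers + 0 mutineers across (airlock pod back at the start); 0 officers + 1 mutineer across (airlock pod there); 0 officers + 1 mutineer across (airlock pod back at the start); 0 officers + 2 mutineers across (airlock pod there); 0 officers + 2 mutineers across (airlock pod back at the start); 0 officers + 3 mutineers across (airlock pod there); 0 officers + 3 mutineers across (airlock pod back at the start); 0 officers + 4 mutineers across (airlock pod there); 0 officers + 4 mutineers across (airlock pod back at the start); 0 officers + 5 mutineers across (airlock pod there); 0 officers + 5 mutineers across (airlock pod back at the start); 0 officers + 6 mutineers across (airlock pod there); 1 officer + 1 mutineer across (airlock pod there); 1 officer + 1 mutineer across (airlock pod back at the start); 2 officers + 2 mutineers across (airlock pod there); 2 officers + 2 mutineers across (airlock pod back at the start); 3 officers + 3 mutineers across (airlock pod there). So no valid plan exists.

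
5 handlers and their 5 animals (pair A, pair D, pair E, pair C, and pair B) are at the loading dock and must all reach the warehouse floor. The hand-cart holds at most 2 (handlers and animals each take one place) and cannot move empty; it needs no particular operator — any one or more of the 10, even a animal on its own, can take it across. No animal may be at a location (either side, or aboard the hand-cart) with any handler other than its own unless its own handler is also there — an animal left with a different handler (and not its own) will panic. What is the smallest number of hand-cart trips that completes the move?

impossible

Following every safe sequence of crossings from the start, the most of the 10 that can be at the warehouse floor as the hand-cart arrives there on crossings 1, 3, 5, 7 is 2, 3, 4, 5 respectively; the best ever achieved is 5 of 10.
From crossing 9 on, no configuration arises that was not already reachable earlier: only 82 distinct safe configurations (who is on which side, and where the hand-cart is) can ever be reached, none of them has everyone across, and every continuation just revisits them. So no valid plan exists.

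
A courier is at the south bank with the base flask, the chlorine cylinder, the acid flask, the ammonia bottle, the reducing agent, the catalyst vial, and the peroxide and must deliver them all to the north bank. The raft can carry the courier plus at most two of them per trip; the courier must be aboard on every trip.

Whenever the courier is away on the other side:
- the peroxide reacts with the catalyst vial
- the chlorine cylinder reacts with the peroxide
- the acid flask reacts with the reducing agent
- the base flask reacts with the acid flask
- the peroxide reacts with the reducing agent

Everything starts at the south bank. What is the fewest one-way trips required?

Counting alone: the courier can take at most 2 across per trip to the north bank, so moving all 7 needs at least 4 loaded trips out, with a return between consecutive ones — at least 7 crossings.
The safety rule pushes this higher. Following every safe sequence of crossings, the most of the 7 that can be at the north bank as the raft arrives there on crossing 7 is 6 — never all 7.
So no plan with fewer than 9 crossings exists, and this one achieves 9:
1. Courier goes to the north bank with the acid flask and the peroxide.
2. Courier goes back to the south bank alone.
3. Courier goes to the north bank with the base flask.
4. Courier goes back to the south bank with the acid flask.
5. Courier goes to the north bank with the chlorine cylinder and the reducing agent.
6. Courier goes back to the south bank with the peroxide.
7. Courier goes to the north bank with the ammonia bottle and the catalyst vial.
8. Courier goes back to the south bank alone.
9. Courier goes to the north bank with the acid flask and the peroxide.

9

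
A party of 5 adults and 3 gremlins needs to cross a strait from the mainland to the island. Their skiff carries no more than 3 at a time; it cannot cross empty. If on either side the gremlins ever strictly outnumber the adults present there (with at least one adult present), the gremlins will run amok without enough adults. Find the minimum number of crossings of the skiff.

Counting alone: each trip to the island takes at most 3 across and each return brings at least 1 back, so after t trips out (and t−1 returns) at most 3t − (t−1) of the 8 are across; that first reaches 8 at t = 4, so at least 7 crossings are needed.
The plan below uses exactly 7 crossings, so it is optimal:
1. 2 gremlins → the island.  (the mainland: 5A 1G; the island: 0A 2G)
2. 1 gremlin ← the mainland.  (the mainland: 5A 2G; the island: 0A 1G)
3. 2 adults and 1 gremlin → the island.  (the mainland: 3A 1G; the island: 2A 2G)
4. 1 gremlin ← the mainland.  (the mainland: 3A 2G; the island: 2A 1G)
5. 1 adult and 2 gremlins → the island.  (the mainland: 2A 0G; the island: 3A 3G)
6. 1 gremlin ← the mainland.  (the mainland: 2A 1G; the island: 3A 2G)
7. 2 adults and 1 gremlin → the island.  (the mainland: 0A 0G; the island: 5A 3G)

7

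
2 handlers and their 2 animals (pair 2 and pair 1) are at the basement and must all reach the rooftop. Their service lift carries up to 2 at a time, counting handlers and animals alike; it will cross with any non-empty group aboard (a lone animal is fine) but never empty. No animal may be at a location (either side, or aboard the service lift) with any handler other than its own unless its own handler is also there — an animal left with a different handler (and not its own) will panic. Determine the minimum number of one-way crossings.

5

Counting alone: each trip to the rooftop takes at most 2 across and each return brings at least 1 back, so after t trips out (and t−1 returns) at most 2t − (t−1) of the 4 are across; that first reaches 4 at t = 3, so at least 5 crossings are needed.
The plan below uses exactly 5 crossings, so it is optimal:
1. animal 2 and handler 2 cross → the rooftop.
2. handler 2 crosses ← the basement.
3. handler 1 and handler 2 cross → the rooftop.
4. handler 1 crosses ← the basement.
5. animal 1 and handler 1 cross → the rooftop.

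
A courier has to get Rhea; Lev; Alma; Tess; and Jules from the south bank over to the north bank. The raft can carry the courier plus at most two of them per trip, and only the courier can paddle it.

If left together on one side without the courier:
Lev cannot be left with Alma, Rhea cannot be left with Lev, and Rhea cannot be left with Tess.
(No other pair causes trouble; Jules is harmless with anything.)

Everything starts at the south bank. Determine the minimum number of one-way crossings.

Counting alone: the courier can take at most 2 across per trip to the north bank, so moving all 5 needs at least 3 loaded trips out, with a return between consecutive ones — at least 5 crossings.
The plan below uses exactly 5 crossings, so it is optimal:
1. Courier goes to the north bank with Lev and Rhea.  [the south bank: Alma, Jules, Tess | the north bank: Lev, Rhea]
2. Courier goes back to the south bank with Rhea.  [the south bank: Alma, Jules, Rhea, Tess | the north bank: Lev]
3. Courier goes to the north bank with Jules and Tess.  [the south bank: Alma, Rhea | the north bank: Jules, Lev, Tess]
4. Courier goes back to the south bank alone.  [the south bank: Alma, Rhea | the north bank: Jules, Lev, Tess]
5. Courier goes to the north bank with Alma and Rhea.  [the south bank: — | the north bank: Alma, Jules, Lev, Rhea, Tess]

5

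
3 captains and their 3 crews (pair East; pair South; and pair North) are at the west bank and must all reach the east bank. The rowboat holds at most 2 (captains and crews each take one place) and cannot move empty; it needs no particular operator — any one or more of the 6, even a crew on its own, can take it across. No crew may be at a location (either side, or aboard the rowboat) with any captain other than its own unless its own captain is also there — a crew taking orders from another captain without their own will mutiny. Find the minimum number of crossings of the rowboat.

Counting alone: each trip to the east bank takes at most 2 across and each return brings at least 1 back, so after t trips out (and t−1 returns) at most 2t − (t−1) of the 6 are across; that first reaches 6 at t = 5, so at least 9 crossings are needed.
The safety rule pushes this higher. Following every safe sequence of crossings, the most of the 6 that can be at the east bank as the rowboat arrives there on crossing 9 is 5 — never all 6.
So no plan with fewer than 11 crossings exists, and this one achieves 11:
1. captain East and crew East cross → the east bank.
2. captain East crosses ← the west bank.
3. crew North and crew South cross → the east bank.
4. crew East crosses ← the west bank.
5. captain North and captain South cross → the east bank.
6. captain South and crew South cross ← the west bank.
7. captain East and captain South cross → the east bank.
8. crew North crosses ← the west bank.
9. crew East and crew South cross → the east bank.
10. captain North crosses ← the west bank.
11. captain North and crew North cross → the east bank.

11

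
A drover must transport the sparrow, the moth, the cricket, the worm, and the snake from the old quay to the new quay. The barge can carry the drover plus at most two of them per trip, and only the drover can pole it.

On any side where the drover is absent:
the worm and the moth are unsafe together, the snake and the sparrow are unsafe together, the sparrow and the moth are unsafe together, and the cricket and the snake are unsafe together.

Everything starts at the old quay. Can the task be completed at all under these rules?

Yes

1. Drover goes to the new quay with the moth and the snake.
2. Drover goes back to the old quay alone.
3. Drover goes to the new quay with the sparrow.
4. Drover goes back to the old quay with the moth and the snake.
5. Drover goes to the new quay with the cricket and the worm.
6. Drover goes back to the old quay alone.
7. Drover goes to the new quay with the moth and the snake.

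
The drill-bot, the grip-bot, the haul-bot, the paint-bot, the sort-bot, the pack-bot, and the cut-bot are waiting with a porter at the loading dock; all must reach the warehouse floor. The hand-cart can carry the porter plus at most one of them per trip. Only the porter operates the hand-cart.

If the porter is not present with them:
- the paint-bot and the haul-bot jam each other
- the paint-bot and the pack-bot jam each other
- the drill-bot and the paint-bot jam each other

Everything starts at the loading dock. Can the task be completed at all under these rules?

Following every safe sequence of crossings from the start, the most of the 7 that can be at the warehouse floor as the hand-cart arrives there on crossings 1, 3, 5, 7, 9 is 1, 2, 3, 4, 5 respectively; the best ever achieved is 5 of 7.
From crossing 11 on, no configuration arises that was not already reachable earlier: only 72 distinct safe configurations (who is on which side, and where the hand-cart is) can ever be reached, none of them has everyone across, and every continuation just revisits them. So no valid plan exists.

No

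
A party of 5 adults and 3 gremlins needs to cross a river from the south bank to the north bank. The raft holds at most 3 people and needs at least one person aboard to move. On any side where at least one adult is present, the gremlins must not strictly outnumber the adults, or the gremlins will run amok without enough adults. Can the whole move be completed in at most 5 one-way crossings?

No

Counting alone: each trip to the north bank takes at most 3 across and each return brings at least 1 back, so after t trips out (and t−1 returns) at most 3t − (t−1) of the 8 are across; that first reaches 8 at t = 4, so at least 7 crossings are needed.
Since 5 < 7, 5 crossings cannot be enough. (The shortest complete plan in fact takes 7:)
1. 2 gremlins → the north bank.  (the south bank: 5A 1G; the north bank: 0A 2G)
2. 1 gremlin ← the south bank.  (the south bank: 5A 2G; the north bank: 0A 1G)
3. 2 adults and 1 gremlin → the north bank.  (the south bank: 3A 1G; the north bank: 2A 2G)
4. 1 gremlin ← the south bank.  (the south bank: 3A 2G; the north bank: 2A 1G)
5. 1 adult and 2 gremlins → the north bank.  (the south bank: 2A 0G; the north bank: 3A 3G)
6. 1 gremlin ← the south bank.  (the south bank: 2A 1G; the north bank: 3A 2G)
7. 2 adults and 1 gremlin → the north bank.  (the south bank: 0A 0G; the north bank: 5A 3G)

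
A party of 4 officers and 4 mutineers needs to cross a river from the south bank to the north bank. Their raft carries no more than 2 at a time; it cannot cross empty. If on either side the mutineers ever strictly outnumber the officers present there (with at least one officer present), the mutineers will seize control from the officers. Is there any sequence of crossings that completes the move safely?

No

Following every safe sequence of crossings from the start, the most of the 8 that can be at the north bank as the raft arrives there on crossings 1, 3, 5 is 2, 3, 4 respectively; the best ever achieved is 4 of 8.
From crossing 7 on, no configuration arises that was not already reachable earlier: only 11 distinct safe configurations (who is on which side, and where the raft is) can ever be reached, none of them has everyone across, and every continuation just revisits them. They are: 0 officers + 0 mutineers across (raft back at the start); 0 officers + 1 mutineer across (raft there); 0 officers + 1 mutineer across (raft back at the start); 0 officers + 2 mutineers across (raft there); 0 officers + 2 mutineers across (raft back at the start); 0 officers + 3 mutineers across (raft there); 0 officers + 3 mutineers across (raft back at the start); 0 officers + 4 mutineers across (raft there); 1 officer + 1 mutineer across (raft there); 1 officer + 1 mutineer across (raft back at the start); 2 officers + 2 mutineers across (raft there). So no valid plan exists.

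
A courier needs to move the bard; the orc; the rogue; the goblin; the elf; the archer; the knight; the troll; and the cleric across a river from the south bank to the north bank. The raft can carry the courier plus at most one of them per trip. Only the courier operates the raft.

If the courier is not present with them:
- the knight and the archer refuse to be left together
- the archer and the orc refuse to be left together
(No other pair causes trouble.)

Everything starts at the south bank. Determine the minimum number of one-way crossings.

Counting alone: the courier can take at most 1 across per trip to the north bank, so moving all 9 needs at least 9 loaded trips out, with a return between consecutive ones — at least 17 crossings.
The safety rule pushes this higher. Following every safe sequence of crossings, the most of the 9 that can be at the north bank as the raft arrives there on crossing 17 is 8 — never all 9.
So no plan with fewer than 19 crossings exists, and this one achieves 19:
1. Courier goes to the north bank with the archer.
2. Courier goes back to the south bank alone.
3. Courier goes to the north bank with the bard.
4. Courier goes back to the south bank alone.
5. Courier goes to the north bank with the orc.
6. Courier goes back to the south bank with the archer.
7. Courier goes to the north bank with the knight.
8. Courier goes back to the south bank alone.
9. Courier goes to the north bank with the rogue.
10. Courier goes back to the south bank alone.
11. Courier goes to the north bank with the goblin.
12. Courier goes back to the south bank alone.
13. Courier goes to the north bank with the elf.
14. Courier goes back to the south bank alone.
15. Courier goes to the north bank with the troll.
16. Courier goes back to the south bank alone.
17. Courier goes to the north bank with the cleric.
18. Courier goes back to the south bank alone.
19. Courier goes to the north bank with the archer.

19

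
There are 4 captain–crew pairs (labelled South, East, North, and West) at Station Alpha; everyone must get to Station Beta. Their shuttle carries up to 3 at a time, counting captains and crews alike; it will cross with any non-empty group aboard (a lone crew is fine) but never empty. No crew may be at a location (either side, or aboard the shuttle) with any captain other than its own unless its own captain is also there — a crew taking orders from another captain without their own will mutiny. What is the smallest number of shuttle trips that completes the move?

Counting alone: each trip to Station Beta takes at most 3 across and each return brings at least 1 back, so after t trips out (and t−1 returns) at most 3t − (t−1) of the 8 are across; that first reaches 8 at t = 4, so at least 7 crossings are needed.
The safety rule pushes this higher. Following every safe sequence of crossings, the most of the 8 that can be at Station Beta as the shuttle arrives there on crossing 7 is 7 — never all 8.
So no plan with fewer than 9 crossings exists, and this one achieves 9:
1. captain South and crew South cross → Station Beta.
2. captain South crosses ← Station Alpha.
3. captain East, captain South, and crew East cross → Station Beta.
4. captain South and crew South cross ← Station Alpha.
5. captain North, captain South, and captain West cross → Station Beta.
6. crew East crosses ← Station Alpha.
7. crew East and crew South cross → Station Beta.
8. crew South crosses ← Station Alpha.
9. crew North, crew South, and crew West cross → Station Beta.

9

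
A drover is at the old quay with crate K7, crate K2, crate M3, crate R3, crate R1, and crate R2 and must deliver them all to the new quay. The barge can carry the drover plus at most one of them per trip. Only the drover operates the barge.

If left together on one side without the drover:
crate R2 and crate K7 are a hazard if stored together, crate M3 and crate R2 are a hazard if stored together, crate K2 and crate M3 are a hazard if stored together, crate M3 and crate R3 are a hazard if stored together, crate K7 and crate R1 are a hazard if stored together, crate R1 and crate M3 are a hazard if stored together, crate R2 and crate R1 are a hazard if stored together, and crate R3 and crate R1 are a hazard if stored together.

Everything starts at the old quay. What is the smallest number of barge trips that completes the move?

impossible

Whatever the first load, the items left behind include a forbidden pair without the drover. No opening move is safe, so no plan exists.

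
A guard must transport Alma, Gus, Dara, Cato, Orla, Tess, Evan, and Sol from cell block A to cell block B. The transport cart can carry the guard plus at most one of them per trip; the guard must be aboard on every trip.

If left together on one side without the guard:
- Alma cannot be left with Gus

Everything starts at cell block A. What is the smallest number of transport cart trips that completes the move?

Counting alone: the guard can take at most 1 across per trip to cell block B, so moving all 8 needs at least 8 loaded trips out, with a return between consecutive ones — at least 15 crossings.
The plan below uses exactly 15 crossings, so it is optimal:
1. Guard goes to cell block B with Alma.  [cell block A: Cato, Dara, Evan, Gus, Orla, Sol, Tess | cell block B: Alma]
2. Guard goes back to cell block A alone.  [cell block A: Cato, Dara, Evan, Gus, Orla, Sol, Tess | cell block B: Alma]
3. Guard goes to cell block B with Dara.  [cell block A: Cato, Evan, Gus, Orla, Sol, Tess | cell block B: Alma, Dara]
4. Guard goes back to cell block A alone.  [cell block A: Cato, Evan, Gus, Orla, Sol, Tess | cell block B: Alma, Dara]
5. Guard goes to cell block B with Cato.  [cell block A: Evan, Gus, Orla, Sol, Tess | cell block B: Alma, Cato, Dara]
6. Guard goes back to cell block A alone.  [cell block A: Evan, Gus, Orla, Sol, Tess | cell block B: Alma, Cato, Dara]
7. Guard goes to cell block B with Orla.  [cell block A: Evan, Gus, Sol, Tess | cell block B: Alma, Cato, Dara, Orla]
8. Guard goes back to cell block A alone.  [cell block A: Evan, Gus, Sol, Tess | cell block B: Alma, Cato, Dara, Orla]
9. Guard goes to cell block B with Tess.  [cell block A: Evan, Gus, Sol | cell block B: Alma, Cato, Dara, Orla, Tess]
10. Guard goes back to cell block A alone.  [cell block A: Evan, Gus, Sol | cell block B: Alma, Cato, Dara, Orla, Tess]
11. Guard goes to cell block B with Evan.  [cell block A: Gus, Sol | cell block B: Alma, Cato, Dara, Evan, Orla, Tess]
12. Guard goes back to cell block A alone.  [cell block A: Gus, Sol | cell block B: Alma, Cato, Dara, Evan, Orla, Tess]
13. Guard goes to cell block B with Sol.  [cell block A: Gus | cell block B: Alma, Cato, Dara, Evan, Orla, Sol, Tess]
14. Guard goes back to cell block A alone.  [cell block A: Gus | cell block B: Alma, Cato, Dara, Evan, Orla, Sol, Tess]
15. Guard goes to cell block B with Gus.  [cell block A: — | cell block B: Alma, Cato, Dara, Evan, Gus, Orla, Sol, Tess]

15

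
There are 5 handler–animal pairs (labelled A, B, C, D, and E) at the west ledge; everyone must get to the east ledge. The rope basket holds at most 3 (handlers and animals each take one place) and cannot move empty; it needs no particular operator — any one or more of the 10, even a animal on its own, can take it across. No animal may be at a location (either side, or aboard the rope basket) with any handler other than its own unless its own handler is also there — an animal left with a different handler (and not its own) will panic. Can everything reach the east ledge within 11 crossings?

Yes — this plan uses 11 crossings (≤ 11):
1. animal A and handler A cross → the east ledge.
2. handler A crosses ← the west ledge.
3. animal B, animal C, and animal D cross → the east ledge.
4. animal A crosses ← the west ledge.
5. handler B, handler C, and handler D cross → the east ledge.
6. animal B and handler B cross ← the west ledge.
7. handler A, handler B, and handler E cross → the east ledge.
8. animal C crosses ← the west ledge.
9. animal A and animal B cross → the east ledge.
10. animal A crosses ← the west ledge.
11. animal A, animal C, and animal E cross → the east ledge.

Yes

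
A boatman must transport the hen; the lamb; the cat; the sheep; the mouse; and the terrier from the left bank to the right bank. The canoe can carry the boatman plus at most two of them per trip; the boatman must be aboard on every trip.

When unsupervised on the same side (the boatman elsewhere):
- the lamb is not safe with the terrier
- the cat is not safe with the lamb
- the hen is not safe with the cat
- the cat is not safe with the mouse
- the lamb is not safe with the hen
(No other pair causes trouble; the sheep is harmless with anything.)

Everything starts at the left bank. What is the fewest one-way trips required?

9

Counting alone: the boatman can take at most 2 across per trip to the right bank, so moving all 6 needs at least 3 loaded trips out, with a return between consecutive ones — at least 5 crossings.
The safety rule pushes this higher. Following every safe sequence of crossings, the most of the 6 that can be at the right bank as the canoe arrives there on crossings 5, 7 is 4, 5 respectively — never all 6.
So no plan with fewer than 9 crossings exists, and this one achieves 9:
1. Boatman goes to the right bank with the cat and the lamb.
2. Boatman goes back to the left bank with the lamb.
3. Boatman goes to the right bank with the hen and the terrier.
4. Boatman goes back to the left bank with the hen.
5. Boatman goes to the right bank with the hen and the sheep.
6. Boatman goes back to the left bank with the hen.
7. Boatman goes to the right bank with the hen and the mouse.
8. Boatman goes back to the left bank with the cat.
9. Boatman goes to the right bank with the cat and the lamb.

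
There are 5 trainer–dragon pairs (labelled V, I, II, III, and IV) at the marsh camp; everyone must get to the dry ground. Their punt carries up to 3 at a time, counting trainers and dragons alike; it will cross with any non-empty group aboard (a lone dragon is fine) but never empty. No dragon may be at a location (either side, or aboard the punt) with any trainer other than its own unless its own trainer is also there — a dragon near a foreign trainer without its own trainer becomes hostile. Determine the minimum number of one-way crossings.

Counting alone: each trip to the dry ground takes at most 3 across and each return brings at least 1 back, so after t trips out (and t−1 returns) at most 3t − (t−1) of the 10 are across; that first reaches 10 at t = 5, so at least 9 crossings are needed.
The safety rule pushes this higher. Following every safe sequence of crossings, the most of the 10 that can be at the dry ground as the punt arrives there on crossing 9 is 9 — never all 10.
So no plan with fewer than 11 crossings exists, and this one achieves 11:
1. dragon V and trainer V cross → the dry ground.
2. trainer V crosses ← the marsh camp.
3. dragon I, dragon II, and dragon III cross → the dry ground.
4. dragon V crosses ← the marsh camp.
5. trainer I, trainer II, and trainer III cross → the dry ground.
6. dragon I and trainer I cross ← the marsh camp.
7. trainer I, trainer IV, and trainer V cross → the dry ground.
8. dragon II crosses ← the marsh camp.
9. dragon I and dragon V cross → the dry ground.
10. dragon V crosses ← the marsh camp.
11. dragon II, dragon IV, and dragon V cross → the dry ground.

11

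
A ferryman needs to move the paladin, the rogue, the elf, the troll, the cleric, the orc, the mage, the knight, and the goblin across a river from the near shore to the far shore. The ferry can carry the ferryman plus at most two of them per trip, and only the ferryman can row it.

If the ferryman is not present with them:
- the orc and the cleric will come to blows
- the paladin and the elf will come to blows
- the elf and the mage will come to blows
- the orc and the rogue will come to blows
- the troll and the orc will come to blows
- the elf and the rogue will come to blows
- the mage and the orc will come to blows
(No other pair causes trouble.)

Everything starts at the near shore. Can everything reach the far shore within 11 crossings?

Yes — this plan uses 11 crossings (≤ 11):
1. Ferryman goes to the far shore with the elf and the orc.
2. Ferryman goes back to the near shore alone.
3. Ferryman goes to the far shore with the paladin.
4. Ferryman goes back to the near shore with the elf.
5. Ferryman goes to the far shore with the mage and the rogue.
6. Ferryman goes back to the near shore with the orc.
7. Ferryman goes to the far shore with the cleric and the troll.
8. Ferryman goes back to the near shore alone.
9. Ferryman goes to the far shore with the goblin and the knight.
10. Ferryman goes back to the near shore alone.
11. Ferryman goes to the far shore with the elf and the orc.

Yes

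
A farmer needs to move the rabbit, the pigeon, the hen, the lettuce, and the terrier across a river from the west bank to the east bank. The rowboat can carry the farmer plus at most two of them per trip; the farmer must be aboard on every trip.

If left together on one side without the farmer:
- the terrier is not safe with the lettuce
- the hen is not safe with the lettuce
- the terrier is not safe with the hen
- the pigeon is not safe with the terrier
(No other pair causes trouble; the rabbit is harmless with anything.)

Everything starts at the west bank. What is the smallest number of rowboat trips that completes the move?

7

Counting alone: the farmer can take at most 2 across per trip to the east bank, so moving all 5 needs at least 3 loaded trips out, with a return between consecutive ones — at least 5 crossings.
The safety rule pushes this higher. Following every safe sequence of crossings, the most of the 5 that can be at the east bank as the rowboat arrives there on crossing 5 is 4 — never all 5.
So no plan with fewer than 7 crossings exists, and this one achieves 7:
1. Farmer goes to the east bank with the hen and the terrier.
2. Farmer goes back to the west bank with the hen.
3. Farmer goes to the east bank with the hen and the rabbit.
4. Farmer goes back to the west bank with the hen.
5. Farmer goes to the east bank with the hen and the pigeon.
6. Farmer goes back to the west bank with the terrier.
7. Farmer goes to the east bank with the lettuce and the terrier.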